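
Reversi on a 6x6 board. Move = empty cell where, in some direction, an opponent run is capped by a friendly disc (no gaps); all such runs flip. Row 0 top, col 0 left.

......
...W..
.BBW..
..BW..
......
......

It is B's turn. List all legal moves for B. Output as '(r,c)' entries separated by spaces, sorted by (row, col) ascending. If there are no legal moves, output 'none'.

(0,2): no bracket -> illegal
(0,3): no bracket -> illegal
(0,4): flips 1 -> legal
(1,2): no bracket -> illegal
(1,4): flips 1 -> legal
(2,4): flips 1 -> legal
(3,4): flips 1 -> legal
(4,2): no bracket -> illegal
(4,3): no bracket -> illegal
(4,4): flips 1 -> legal

Answer: (0,4) (1,4) (2,4) (3,4) (4,4)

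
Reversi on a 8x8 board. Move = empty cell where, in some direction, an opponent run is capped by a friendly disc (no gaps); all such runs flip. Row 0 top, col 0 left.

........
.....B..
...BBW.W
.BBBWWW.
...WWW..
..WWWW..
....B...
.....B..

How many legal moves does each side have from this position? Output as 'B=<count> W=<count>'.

Answer: B=8 W=9

Derivation:
-- B to move --
(1,4): no bracket -> illegal
(1,6): no bracket -> illegal
(1,7): no bracket -> illegal
(2,6): flips 1 -> legal
(3,7): flips 3 -> legal
(4,1): no bracket -> illegal
(4,2): flips 1 -> legal
(4,6): flips 2 -> legal
(4,7): no bracket -> illegal
(5,1): no bracket -> illegal
(5,6): flips 2 -> legal
(6,1): no bracket -> illegal
(6,2): no bracket -> illegal
(6,3): flips 2 -> legal
(6,5): flips 6 -> legal
(6,6): flips 2 -> legal
B mobility = 8
-- W to move --
(0,4): no bracket -> illegal
(0,5): flips 1 -> legal
(0,6): no bracket -> illegal
(1,2): flips 1 -> legal
(1,3): flips 3 -> legal
(1,4): flips 1 -> legal
(1,6): no bracket -> illegal
(2,0): no bracket -> illegal
(2,1): flips 1 -> legal
(2,2): flips 3 -> legal
(2,6): no bracket -> illegal
(3,0): flips 3 -> legal
(4,0): no bracket -> illegal
(4,1): no bracket -> illegal
(4,2): no bracket -> illegal
(6,3): no bracket -> illegal
(6,5): no bracket -> illegal
(6,6): no bracket -> illegal
(7,3): flips 1 -> legal
(7,4): flips 1 -> legal
(7,6): no bracket -> illegal
W mobility = 9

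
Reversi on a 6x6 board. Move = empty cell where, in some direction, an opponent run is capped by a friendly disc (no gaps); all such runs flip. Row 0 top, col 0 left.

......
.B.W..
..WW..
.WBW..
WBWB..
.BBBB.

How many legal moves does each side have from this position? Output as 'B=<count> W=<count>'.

Answer: B=9 W=3

Derivation:
-- B to move --
(0,2): no bracket -> illegal
(0,3): flips 3 -> legal
(0,4): no bracket -> illegal
(1,2): flips 1 -> legal
(1,4): flips 1 -> legal
(2,0): flips 2 -> legal
(2,1): flips 1 -> legal
(2,4): flips 2 -> legal
(3,0): flips 1 -> legal
(3,4): flips 1 -> legal
(4,4): flips 2 -> legal
(5,0): no bracket -> illegal
B mobility = 9
-- W to move --
(0,0): flips 1 -> legal
(0,1): no bracket -> illegal
(0,2): no bracket -> illegal
(1,0): no bracket -> illegal
(1,2): no bracket -> illegal
(2,0): no bracket -> illegal
(2,1): no bracket -> illegal
(3,0): no bracket -> illegal
(3,4): no bracket -> illegal
(4,4): flips 1 -> legal
(4,5): no bracket -> illegal
(5,0): flips 2 -> legal
(5,5): no bracket -> illegal
W mobility = 3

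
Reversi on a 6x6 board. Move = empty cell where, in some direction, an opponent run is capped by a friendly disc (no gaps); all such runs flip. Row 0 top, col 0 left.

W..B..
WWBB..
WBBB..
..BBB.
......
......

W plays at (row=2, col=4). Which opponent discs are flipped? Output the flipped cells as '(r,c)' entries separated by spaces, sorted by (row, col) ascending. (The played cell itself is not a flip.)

Answer: (2,1) (2,2) (2,3)

Derivation:
Dir NW: opp run (1,3), next='.' -> no flip
Dir N: first cell '.' (not opp) -> no flip
Dir NE: first cell '.' (not opp) -> no flip
Dir W: opp run (2,3) (2,2) (2,1) capped by W -> flip
Dir E: first cell '.' (not opp) -> no flip
Dir SW: opp run (3,3), next='.' -> no flip
Dir S: opp run (3,4), next='.' -> no flip
Dir SE: first cell '.' (not opp) -> no flip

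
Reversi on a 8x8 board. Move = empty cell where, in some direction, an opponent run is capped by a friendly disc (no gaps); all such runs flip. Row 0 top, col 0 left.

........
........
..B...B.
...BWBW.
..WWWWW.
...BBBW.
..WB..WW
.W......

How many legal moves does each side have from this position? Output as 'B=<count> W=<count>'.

Answer: B=10 W=12

Derivation:
-- B to move --
(2,3): no bracket -> illegal
(2,4): flips 2 -> legal
(2,5): no bracket -> illegal
(2,7): flips 2 -> legal
(3,1): flips 1 -> legal
(3,2): flips 1 -> legal
(3,7): flips 2 -> legal
(4,1): no bracket -> illegal
(4,7): no bracket -> illegal
(5,1): flips 1 -> legal
(5,2): no bracket -> illegal
(5,7): flips 2 -> legal
(6,0): no bracket -> illegal
(6,1): flips 1 -> legal
(6,5): no bracket -> illegal
(7,0): no bracket -> illegal
(7,2): no bracket -> illegal
(7,3): no bracket -> illegal
(7,5): no bracket -> illegal
(7,6): flips 4 -> legal
(7,7): flips 1 -> legal
B mobility = 10
-- W to move --
(1,1): flips 2 -> legal
(1,2): no bracket -> illegal
(1,3): no bracket -> illegal
(1,5): no bracket -> illegal
(1,6): flips 1 -> legal
(1,7): flips 2 -> legal
(2,1): no bracket -> illegal
(2,3): flips 1 -> legal
(2,4): flips 2 -> legal
(2,5): flips 1 -> legal
(2,7): no bracket -> illegal
(3,1): no bracket -> illegal
(3,2): flips 1 -> legal
(3,7): no bracket -> illegal
(5,2): flips 3 -> legal
(6,4): flips 4 -> legal
(6,5): flips 2 -> legal
(7,2): flips 2 -> legal
(7,3): flips 2 -> legal
(7,4): no bracket -> illegal
W mobility = 12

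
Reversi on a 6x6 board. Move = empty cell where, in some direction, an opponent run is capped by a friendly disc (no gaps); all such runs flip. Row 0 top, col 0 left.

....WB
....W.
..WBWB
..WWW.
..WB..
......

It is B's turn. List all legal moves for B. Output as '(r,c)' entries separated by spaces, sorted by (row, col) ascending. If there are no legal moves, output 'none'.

(0,3): flips 2 -> legal
(1,1): no bracket -> illegal
(1,2): no bracket -> illegal
(1,3): no bracket -> illegal
(1,5): no bracket -> illegal
(2,1): flips 2 -> legal
(3,1): no bracket -> illegal
(3,5): no bracket -> illegal
(4,1): flips 2 -> legal
(4,4): no bracket -> illegal
(4,5): flips 1 -> legal
(5,1): no bracket -> illegal
(5,2): no bracket -> illegal
(5,3): no bracket -> illegal

Answer: (0,3) (2,1) (4,1) (4,5)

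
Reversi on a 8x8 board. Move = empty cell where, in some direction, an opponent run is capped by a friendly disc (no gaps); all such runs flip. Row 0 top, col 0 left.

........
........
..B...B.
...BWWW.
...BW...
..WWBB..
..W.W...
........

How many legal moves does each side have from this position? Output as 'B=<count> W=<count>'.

Answer: B=11 W=9

Derivation:
-- B to move --
(2,3): no bracket -> illegal
(2,4): flips 2 -> legal
(2,5): flips 1 -> legal
(2,7): no bracket -> illegal
(3,7): flips 3 -> legal
(4,1): no bracket -> illegal
(4,2): no bracket -> illegal
(4,5): flips 1 -> legal
(4,6): flips 1 -> legal
(4,7): no bracket -> illegal
(5,1): flips 2 -> legal
(6,1): flips 1 -> legal
(6,3): flips 1 -> legal
(6,5): no bracket -> illegal
(7,1): flips 4 -> legal
(7,2): no bracket -> illegal
(7,3): flips 1 -> legal
(7,4): flips 1 -> legal
(7,5): no bracket -> illegal
B mobility = 11
-- W to move --
(1,1): flips 2 -> legal
(1,2): no bracket -> illegal
(1,3): no bracket -> illegal
(1,5): no bracket -> illegal
(1,6): flips 1 -> legal
(1,7): flips 1 -> legal
(2,1): no bracket -> illegal
(2,3): flips 2 -> legal
(2,4): no bracket -> illegal
(2,5): no bracket -> illegal
(2,7): no bracket -> illegal
(3,1): no bracket -> illegal
(3,2): flips 1 -> legal
(3,7): no bracket -> illegal
(4,2): flips 1 -> legal
(4,5): no bracket -> illegal
(4,6): flips 1 -> legal
(5,6): flips 2 -> legal
(6,3): no bracket -> illegal
(6,5): no bracket -> illegal
(6,6): flips 1 -> legal
W mobility = 9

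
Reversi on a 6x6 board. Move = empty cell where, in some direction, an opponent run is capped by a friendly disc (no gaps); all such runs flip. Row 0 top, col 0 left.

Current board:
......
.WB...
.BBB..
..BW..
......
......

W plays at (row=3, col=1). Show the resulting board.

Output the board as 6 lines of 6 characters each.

Place W at (3,1); scan 8 dirs for brackets.
Dir NW: first cell '.' (not opp) -> no flip
Dir N: opp run (2,1) capped by W -> flip
Dir NE: opp run (2,2), next='.' -> no flip
Dir W: first cell '.' (not opp) -> no flip
Dir E: opp run (3,2) capped by W -> flip
Dir SW: first cell '.' (not opp) -> no flip
Dir S: first cell '.' (not opp) -> no flip
Dir SE: first cell '.' (not opp) -> no flip
All flips: (2,1) (3,2)

Answer: ......
.WB...
.WBB..
.WWW..
......
......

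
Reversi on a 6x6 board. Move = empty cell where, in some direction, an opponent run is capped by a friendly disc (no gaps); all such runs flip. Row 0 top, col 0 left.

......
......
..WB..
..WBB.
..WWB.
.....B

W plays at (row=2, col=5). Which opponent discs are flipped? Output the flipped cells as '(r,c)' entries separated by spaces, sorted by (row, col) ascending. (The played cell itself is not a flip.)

Answer: (3,4)

Derivation:
Dir NW: first cell '.' (not opp) -> no flip
Dir N: first cell '.' (not opp) -> no flip
Dir NE: edge -> no flip
Dir W: first cell '.' (not opp) -> no flip
Dir E: edge -> no flip
Dir SW: opp run (3,4) capped by W -> flip
Dir S: first cell '.' (not opp) -> no flip
Dir SE: edge -> no flip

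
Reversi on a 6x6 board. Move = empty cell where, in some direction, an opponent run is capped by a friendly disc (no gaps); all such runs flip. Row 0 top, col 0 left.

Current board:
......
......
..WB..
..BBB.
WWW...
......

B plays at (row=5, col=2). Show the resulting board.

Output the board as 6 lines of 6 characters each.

Answer: ......
......
..WB..
..BBB.
WWB...
..B...

Derivation:
Place B at (5,2); scan 8 dirs for brackets.
Dir NW: opp run (4,1), next='.' -> no flip
Dir N: opp run (4,2) capped by B -> flip
Dir NE: first cell '.' (not opp) -> no flip
Dir W: first cell '.' (not opp) -> no flip
Dir E: first cell '.' (not opp) -> no flip
Dir SW: edge -> no flip
Dir S: edge -> no flip
Dir SE: edge -> no flip
All flips: (4,2)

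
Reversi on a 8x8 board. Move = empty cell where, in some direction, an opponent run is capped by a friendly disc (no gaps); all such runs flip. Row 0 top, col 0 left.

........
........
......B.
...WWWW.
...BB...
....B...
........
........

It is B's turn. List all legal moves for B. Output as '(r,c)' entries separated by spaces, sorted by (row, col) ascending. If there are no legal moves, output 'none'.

Answer: (2,2) (2,3) (2,4) (2,5) (4,6)

Derivation:
(2,2): flips 1 -> legal
(2,3): flips 1 -> legal
(2,4): flips 1 -> legal
(2,5): flips 1 -> legal
(2,7): no bracket -> illegal
(3,2): no bracket -> illegal
(3,7): no bracket -> illegal
(4,2): no bracket -> illegal
(4,5): no bracket -> illegal
(4,6): flips 1 -> legal
(4,7): no bracket -> illegal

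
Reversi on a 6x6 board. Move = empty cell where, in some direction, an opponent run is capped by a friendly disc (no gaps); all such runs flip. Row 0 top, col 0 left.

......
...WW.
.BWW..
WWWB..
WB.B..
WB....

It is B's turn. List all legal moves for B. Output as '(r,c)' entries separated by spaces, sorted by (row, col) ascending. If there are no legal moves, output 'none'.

(0,2): no bracket -> illegal
(0,3): flips 2 -> legal
(0,4): no bracket -> illegal
(0,5): flips 3 -> legal
(1,1): flips 1 -> legal
(1,2): no bracket -> illegal
(1,5): no bracket -> illegal
(2,0): no bracket -> illegal
(2,4): flips 2 -> legal
(2,5): no bracket -> illegal
(3,4): no bracket -> illegal
(4,2): no bracket -> illegal

Answer: (0,3) (0,5) (1,1) (2,4)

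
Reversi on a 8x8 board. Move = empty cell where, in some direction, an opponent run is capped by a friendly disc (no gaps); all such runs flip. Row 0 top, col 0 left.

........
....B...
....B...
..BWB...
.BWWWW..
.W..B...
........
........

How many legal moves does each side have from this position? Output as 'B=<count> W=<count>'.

Answer: B=6 W=12

Derivation:
-- B to move --
(2,2): no bracket -> illegal
(2,3): no bracket -> illegal
(3,1): no bracket -> illegal
(3,5): no bracket -> illegal
(3,6): flips 1 -> legal
(4,0): no bracket -> illegal
(4,6): flips 4 -> legal
(5,0): no bracket -> illegal
(5,2): flips 2 -> legal
(5,3): no bracket -> illegal
(5,5): no bracket -> illegal
(5,6): flips 1 -> legal
(6,0): flips 3 -> legal
(6,1): flips 1 -> legal
(6,2): no bracket -> illegal
B mobility = 6
-- W to move --
(0,3): no bracket -> illegal
(0,4): flips 3 -> legal
(0,5): no bracket -> illegal
(1,3): no bracket -> illegal
(1,5): flips 1 -> legal
(2,1): flips 1 -> legal
(2,2): flips 1 -> legal
(2,3): flips 1 -> legal
(2,5): flips 1 -> legal
(3,0): no bracket -> illegal
(3,1): flips 2 -> legal
(3,5): flips 1 -> legal
(4,0): flips 1 -> legal
(5,0): no bracket -> illegal
(5,2): no bracket -> illegal
(5,3): no bracket -> illegal
(5,5): no bracket -> illegal
(6,3): flips 1 -> legal
(6,4): flips 1 -> legal
(6,5): flips 1 -> legal
W mobility = 12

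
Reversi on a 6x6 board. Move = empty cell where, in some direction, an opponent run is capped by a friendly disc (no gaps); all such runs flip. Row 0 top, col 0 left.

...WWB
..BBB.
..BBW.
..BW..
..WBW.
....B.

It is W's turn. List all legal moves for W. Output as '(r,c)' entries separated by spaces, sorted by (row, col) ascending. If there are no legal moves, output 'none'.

Answer: (0,2) (1,1) (2,1) (2,5) (3,1) (5,3)

Derivation:
(0,1): no bracket -> illegal
(0,2): flips 4 -> legal
(1,1): flips 1 -> legal
(1,5): no bracket -> illegal
(2,1): flips 3 -> legal
(2,5): flips 1 -> legal
(3,1): flips 3 -> legal
(3,4): no bracket -> illegal
(4,1): no bracket -> illegal
(4,5): no bracket -> illegal
(5,2): no bracket -> illegal
(5,3): flips 1 -> legal
(5,5): no bracket -> illegal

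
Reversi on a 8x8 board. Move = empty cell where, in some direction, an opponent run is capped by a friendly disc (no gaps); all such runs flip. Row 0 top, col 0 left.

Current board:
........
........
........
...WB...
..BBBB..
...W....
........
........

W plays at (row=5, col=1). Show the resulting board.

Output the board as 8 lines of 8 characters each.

Answer: ........
........
........
...WB...
..WBBB..
.W.W....
........
........

Derivation:
Place W at (5,1); scan 8 dirs for brackets.
Dir NW: first cell '.' (not opp) -> no flip
Dir N: first cell '.' (not opp) -> no flip
Dir NE: opp run (4,2) capped by W -> flip
Dir W: first cell '.' (not opp) -> no flip
Dir E: first cell '.' (not opp) -> no flip
Dir SW: first cell '.' (not opp) -> no flip
Dir S: first cell '.' (not opp) -> no flip
Dir SE: first cell '.' (not opp) -> no flip
All flips: (4,2)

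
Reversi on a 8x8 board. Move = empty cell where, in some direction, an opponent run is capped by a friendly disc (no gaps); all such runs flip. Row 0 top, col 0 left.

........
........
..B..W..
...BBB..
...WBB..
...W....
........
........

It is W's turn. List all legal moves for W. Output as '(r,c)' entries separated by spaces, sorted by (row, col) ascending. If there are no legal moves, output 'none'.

Answer: (2,3) (2,6) (4,6) (5,5)

Derivation:
(1,1): no bracket -> illegal
(1,2): no bracket -> illegal
(1,3): no bracket -> illegal
(2,1): no bracket -> illegal
(2,3): flips 1 -> legal
(2,4): no bracket -> illegal
(2,6): flips 2 -> legal
(3,1): no bracket -> illegal
(3,2): no bracket -> illegal
(3,6): no bracket -> illegal
(4,2): no bracket -> illegal
(4,6): flips 2 -> legal
(5,4): no bracket -> illegal
(5,5): flips 2 -> legal
(5,6): no bracket -> illegal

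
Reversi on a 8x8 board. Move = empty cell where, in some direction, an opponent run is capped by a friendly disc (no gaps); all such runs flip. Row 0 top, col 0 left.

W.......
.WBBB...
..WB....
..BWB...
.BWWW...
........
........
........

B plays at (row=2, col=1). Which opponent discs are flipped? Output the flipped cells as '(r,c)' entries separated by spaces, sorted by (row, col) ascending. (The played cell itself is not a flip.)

Answer: (2,2)

Derivation:
Dir NW: first cell '.' (not opp) -> no flip
Dir N: opp run (1,1), next='.' -> no flip
Dir NE: first cell 'B' (not opp) -> no flip
Dir W: first cell '.' (not opp) -> no flip
Dir E: opp run (2,2) capped by B -> flip
Dir SW: first cell '.' (not opp) -> no flip
Dir S: first cell '.' (not opp) -> no flip
Dir SE: first cell 'B' (not opp) -> no flip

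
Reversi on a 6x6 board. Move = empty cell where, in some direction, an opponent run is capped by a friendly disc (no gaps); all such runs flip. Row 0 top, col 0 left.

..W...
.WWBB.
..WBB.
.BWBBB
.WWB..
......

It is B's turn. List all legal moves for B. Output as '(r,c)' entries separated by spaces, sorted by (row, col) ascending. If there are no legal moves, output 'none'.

(0,0): flips 2 -> legal
(0,1): flips 1 -> legal
(0,3): no bracket -> illegal
(1,0): flips 2 -> legal
(2,0): no bracket -> illegal
(2,1): flips 2 -> legal
(3,0): no bracket -> illegal
(4,0): flips 2 -> legal
(5,0): flips 2 -> legal
(5,1): flips 2 -> legal
(5,2): no bracket -> illegal
(5,3): flips 1 -> legal

Answer: (0,0) (0,1) (1,0) (2,1) (4,0) (5,0) (5,1) (5,3)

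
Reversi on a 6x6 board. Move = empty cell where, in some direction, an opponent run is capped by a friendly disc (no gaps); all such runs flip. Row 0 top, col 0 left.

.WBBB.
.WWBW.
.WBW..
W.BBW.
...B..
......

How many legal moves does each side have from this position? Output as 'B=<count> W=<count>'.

-- B to move --
(0,0): flips 2 -> legal
(0,5): flips 2 -> legal
(1,0): flips 3 -> legal
(1,5): flips 1 -> legal
(2,0): flips 2 -> legal
(2,4): flips 2 -> legal
(2,5): flips 2 -> legal
(3,1): no bracket -> illegal
(3,5): flips 1 -> legal
(4,0): no bracket -> illegal
(4,1): no bracket -> illegal
(4,4): no bracket -> illegal
(4,5): no bracket -> illegal
B mobility = 8
-- W to move --
(0,5): flips 3 -> legal
(1,5): no bracket -> illegal
(2,4): no bracket -> illegal
(3,1): flips 2 -> legal
(4,1): flips 1 -> legal
(4,2): flips 2 -> legal
(4,4): flips 2 -> legal
(5,2): flips 1 -> legal
(5,3): flips 2 -> legal
(5,4): flips 2 -> legal
W mobility = 8

Answer: B=8 W=8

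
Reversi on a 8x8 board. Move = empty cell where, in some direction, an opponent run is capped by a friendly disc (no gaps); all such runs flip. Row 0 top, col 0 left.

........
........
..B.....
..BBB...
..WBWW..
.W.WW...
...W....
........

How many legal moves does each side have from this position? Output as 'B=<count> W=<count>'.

-- B to move --
(3,1): no bracket -> illegal
(3,5): no bracket -> illegal
(3,6): no bracket -> illegal
(4,0): no bracket -> illegal
(4,1): flips 1 -> legal
(4,6): flips 2 -> legal
(5,0): no bracket -> illegal
(5,2): flips 1 -> legal
(5,5): flips 1 -> legal
(5,6): flips 1 -> legal
(6,0): flips 2 -> legal
(6,1): no bracket -> illegal
(6,2): no bracket -> illegal
(6,4): flips 2 -> legal
(6,5): flips 1 -> legal
(7,2): no bracket -> illegal
(7,3): flips 2 -> legal
(7,4): no bracket -> illegal
B mobility = 9
-- W to move --
(1,1): flips 2 -> legal
(1,2): flips 2 -> legal
(1,3): no bracket -> illegal
(2,1): flips 2 -> legal
(2,3): flips 3 -> legal
(2,4): flips 2 -> legal
(2,5): no bracket -> illegal
(3,1): no bracket -> illegal
(3,5): no bracket -> illegal
(4,1): no bracket -> illegal
(5,2): no bracket -> illegal
W mobility = 5

Answer: B=9 W=5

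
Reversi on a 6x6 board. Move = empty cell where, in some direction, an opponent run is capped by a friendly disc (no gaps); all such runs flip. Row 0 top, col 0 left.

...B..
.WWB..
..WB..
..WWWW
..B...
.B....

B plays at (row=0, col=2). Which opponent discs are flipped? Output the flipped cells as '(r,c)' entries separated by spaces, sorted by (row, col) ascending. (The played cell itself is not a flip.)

Answer: (1,2) (2,2) (3,2)

Derivation:
Dir NW: edge -> no flip
Dir N: edge -> no flip
Dir NE: edge -> no flip
Dir W: first cell '.' (not opp) -> no flip
Dir E: first cell 'B' (not opp) -> no flip
Dir SW: opp run (1,1), next='.' -> no flip
Dir S: opp run (1,2) (2,2) (3,2) capped by B -> flip
Dir SE: first cell 'B' (not opp) -> no flip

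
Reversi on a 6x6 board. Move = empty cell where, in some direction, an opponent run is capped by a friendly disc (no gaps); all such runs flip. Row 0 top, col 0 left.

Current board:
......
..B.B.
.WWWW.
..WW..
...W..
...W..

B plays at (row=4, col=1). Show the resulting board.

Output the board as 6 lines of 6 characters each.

Place B at (4,1); scan 8 dirs for brackets.
Dir NW: first cell '.' (not opp) -> no flip
Dir N: first cell '.' (not opp) -> no flip
Dir NE: opp run (3,2) (2,3) capped by B -> flip
Dir W: first cell '.' (not opp) -> no flip
Dir E: first cell '.' (not opp) -> no flip
Dir SW: first cell '.' (not opp) -> no flip
Dir S: first cell '.' (not opp) -> no flip
Dir SE: first cell '.' (not opp) -> no flip
All flips: (2,3) (3,2)

Answer: ......
..B.B.
.WWBW.
..BW..
.B.W..
...W..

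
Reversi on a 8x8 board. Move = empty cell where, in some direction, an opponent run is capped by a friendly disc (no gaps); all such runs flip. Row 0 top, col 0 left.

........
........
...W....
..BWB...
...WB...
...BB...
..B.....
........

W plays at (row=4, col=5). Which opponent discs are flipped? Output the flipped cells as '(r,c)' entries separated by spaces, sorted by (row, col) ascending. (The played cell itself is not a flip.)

Dir NW: opp run (3,4) capped by W -> flip
Dir N: first cell '.' (not opp) -> no flip
Dir NE: first cell '.' (not opp) -> no flip
Dir W: opp run (4,4) capped by W -> flip
Dir E: first cell '.' (not opp) -> no flip
Dir SW: opp run (5,4), next='.' -> no flip
Dir S: first cell '.' (not opp) -> no flip
Dir SE: first cell '.' (not opp) -> no flip

Answer: (3,4) (4,4)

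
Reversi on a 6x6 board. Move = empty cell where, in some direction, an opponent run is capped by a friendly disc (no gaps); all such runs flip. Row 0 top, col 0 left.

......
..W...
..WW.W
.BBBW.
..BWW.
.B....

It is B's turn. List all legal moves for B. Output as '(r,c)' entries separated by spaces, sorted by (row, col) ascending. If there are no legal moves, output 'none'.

(0,1): no bracket -> illegal
(0,2): flips 2 -> legal
(0,3): no bracket -> illegal
(1,1): flips 1 -> legal
(1,3): flips 2 -> legal
(1,4): flips 1 -> legal
(1,5): no bracket -> illegal
(2,1): no bracket -> illegal
(2,4): no bracket -> illegal
(3,5): flips 1 -> legal
(4,5): flips 2 -> legal
(5,2): no bracket -> illegal
(5,3): flips 1 -> legal
(5,4): flips 1 -> legal
(5,5): flips 1 -> legal

Answer: (0,2) (1,1) (1,3) (1,4) (3,5) (4,5) (5,3) (5,4) (5,5)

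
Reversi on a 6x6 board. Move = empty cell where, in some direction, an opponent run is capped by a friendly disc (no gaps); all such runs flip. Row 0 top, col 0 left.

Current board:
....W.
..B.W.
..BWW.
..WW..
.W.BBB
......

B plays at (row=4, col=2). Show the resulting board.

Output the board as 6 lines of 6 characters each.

Answer: ....W.
..B.W.
..BWW.
..BW..
.WBBBB
......

Derivation:
Place B at (4,2); scan 8 dirs for brackets.
Dir NW: first cell '.' (not opp) -> no flip
Dir N: opp run (3,2) capped by B -> flip
Dir NE: opp run (3,3) (2,4), next='.' -> no flip
Dir W: opp run (4,1), next='.' -> no flip
Dir E: first cell 'B' (not opp) -> no flip
Dir SW: first cell '.' (not opp) -> no flip
Dir S: first cell '.' (not opp) -> no flip
Dir SE: first cell '.' (not opp) -> no flip
All flips: (3,2)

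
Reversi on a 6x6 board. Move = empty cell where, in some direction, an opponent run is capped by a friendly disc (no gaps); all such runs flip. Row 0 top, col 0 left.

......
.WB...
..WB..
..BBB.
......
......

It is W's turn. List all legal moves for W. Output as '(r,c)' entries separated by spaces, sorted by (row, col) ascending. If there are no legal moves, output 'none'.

Answer: (0,2) (1,3) (2,4) (4,2) (4,4)

Derivation:
(0,1): no bracket -> illegal
(0,2): flips 1 -> legal
(0,3): no bracket -> illegal
(1,3): flips 1 -> legal
(1,4): no bracket -> illegal
(2,1): no bracket -> illegal
(2,4): flips 1 -> legal
(2,5): no bracket -> illegal
(3,1): no bracket -> illegal
(3,5): no bracket -> illegal
(4,1): no bracket -> illegal
(4,2): flips 1 -> legal
(4,3): no bracket -> illegal
(4,4): flips 1 -> legal
(4,5): no bracket -> illegal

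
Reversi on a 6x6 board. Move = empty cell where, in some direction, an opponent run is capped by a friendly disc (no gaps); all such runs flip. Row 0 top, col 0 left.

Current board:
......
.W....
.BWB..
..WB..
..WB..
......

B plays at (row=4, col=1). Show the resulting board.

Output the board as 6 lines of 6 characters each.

Answer: ......
.W....
.BWB..
..BB..
.BBB..
......

Derivation:
Place B at (4,1); scan 8 dirs for brackets.
Dir NW: first cell '.' (not opp) -> no flip
Dir N: first cell '.' (not opp) -> no flip
Dir NE: opp run (3,2) capped by B -> flip
Dir W: first cell '.' (not opp) -> no flip
Dir E: opp run (4,2) capped by B -> flip
Dir SW: first cell '.' (not opp) -> no flip
Dir S: first cell '.' (not opp) -> no flip
Dir SE: first cell '.' (not opp) -> no flip
All flips: (3,2) (4,2)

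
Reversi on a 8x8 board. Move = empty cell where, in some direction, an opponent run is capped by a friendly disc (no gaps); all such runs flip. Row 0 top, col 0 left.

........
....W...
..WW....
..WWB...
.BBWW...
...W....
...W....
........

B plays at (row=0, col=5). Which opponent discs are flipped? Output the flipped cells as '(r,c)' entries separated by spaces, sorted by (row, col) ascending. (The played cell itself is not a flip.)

Answer: (1,4) (2,3) (3,2)

Derivation:
Dir NW: edge -> no flip
Dir N: edge -> no flip
Dir NE: edge -> no flip
Dir W: first cell '.' (not opp) -> no flip
Dir E: first cell '.' (not opp) -> no flip
Dir SW: opp run (1,4) (2,3) (3,2) capped by B -> flip
Dir S: first cell '.' (not opp) -> no flip
Dir SE: first cell '.' (not opp) -> no flip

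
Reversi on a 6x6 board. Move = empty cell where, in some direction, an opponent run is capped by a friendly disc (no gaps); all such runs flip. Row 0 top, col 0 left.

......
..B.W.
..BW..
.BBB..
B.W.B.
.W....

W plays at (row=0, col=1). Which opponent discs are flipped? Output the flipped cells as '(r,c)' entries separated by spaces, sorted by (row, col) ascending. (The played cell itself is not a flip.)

Answer: (1,2)

Derivation:
Dir NW: edge -> no flip
Dir N: edge -> no flip
Dir NE: edge -> no flip
Dir W: first cell '.' (not opp) -> no flip
Dir E: first cell '.' (not opp) -> no flip
Dir SW: first cell '.' (not opp) -> no flip
Dir S: first cell '.' (not opp) -> no flip
Dir SE: opp run (1,2) capped by W -> flip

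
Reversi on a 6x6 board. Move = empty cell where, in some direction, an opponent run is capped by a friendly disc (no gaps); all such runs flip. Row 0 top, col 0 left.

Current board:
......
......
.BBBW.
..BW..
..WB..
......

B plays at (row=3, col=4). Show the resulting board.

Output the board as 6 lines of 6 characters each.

Answer: ......
......
.BBBW.
..BBB.
..WB..
......

Derivation:
Place B at (3,4); scan 8 dirs for brackets.
Dir NW: first cell 'B' (not opp) -> no flip
Dir N: opp run (2,4), next='.' -> no flip
Dir NE: first cell '.' (not opp) -> no flip
Dir W: opp run (3,3) capped by B -> flip
Dir E: first cell '.' (not opp) -> no flip
Dir SW: first cell 'B' (not opp) -> no flip
Dir S: first cell '.' (not opp) -> no flip
Dir SE: first cell '.' (not opp) -> no flip
All flips: (3,3)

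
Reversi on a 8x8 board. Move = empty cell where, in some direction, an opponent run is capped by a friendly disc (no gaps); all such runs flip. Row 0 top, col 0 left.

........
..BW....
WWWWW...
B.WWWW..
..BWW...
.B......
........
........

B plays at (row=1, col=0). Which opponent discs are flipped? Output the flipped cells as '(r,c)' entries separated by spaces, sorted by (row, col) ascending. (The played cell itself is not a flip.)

Answer: (2,0)

Derivation:
Dir NW: edge -> no flip
Dir N: first cell '.' (not opp) -> no flip
Dir NE: first cell '.' (not opp) -> no flip
Dir W: edge -> no flip
Dir E: first cell '.' (not opp) -> no flip
Dir SW: edge -> no flip
Dir S: opp run (2,0) capped by B -> flip
Dir SE: opp run (2,1) (3,2) (4,3), next='.' -> no flip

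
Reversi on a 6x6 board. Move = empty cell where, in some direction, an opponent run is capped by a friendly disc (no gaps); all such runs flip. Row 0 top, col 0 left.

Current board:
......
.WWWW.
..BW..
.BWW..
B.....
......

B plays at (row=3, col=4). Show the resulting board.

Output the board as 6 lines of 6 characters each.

Answer: ......
.WWWW.
..BW..
.BBBB.
B.....
......

Derivation:
Place B at (3,4); scan 8 dirs for brackets.
Dir NW: opp run (2,3) (1,2), next='.' -> no flip
Dir N: first cell '.' (not opp) -> no flip
Dir NE: first cell '.' (not opp) -> no flip
Dir W: opp run (3,3) (3,2) capped by B -> flip
Dir E: first cell '.' (not opp) -> no flip
Dir SW: first cell '.' (not opp) -> no flip
Dir S: first cell '.' (not opp) -> no flip
Dir SE: first cell '.' (not opp) -> no flip
All flips: (3,2) (3,3)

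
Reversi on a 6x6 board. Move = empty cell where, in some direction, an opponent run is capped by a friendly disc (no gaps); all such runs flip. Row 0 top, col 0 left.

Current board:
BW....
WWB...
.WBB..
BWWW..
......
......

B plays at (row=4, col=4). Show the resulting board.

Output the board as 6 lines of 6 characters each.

Place B at (4,4); scan 8 dirs for brackets.
Dir NW: opp run (3,3) capped by B -> flip
Dir N: first cell '.' (not opp) -> no flip
Dir NE: first cell '.' (not opp) -> no flip
Dir W: first cell '.' (not opp) -> no flip
Dir E: first cell '.' (not opp) -> no flip
Dir SW: first cell '.' (not opp) -> no flip
Dir S: first cell '.' (not opp) -> no flip
Dir SE: first cell '.' (not opp) -> no flip
All flips: (3,3)

Answer: BW....
WWB...
.WBB..
BWWB..
....B.
......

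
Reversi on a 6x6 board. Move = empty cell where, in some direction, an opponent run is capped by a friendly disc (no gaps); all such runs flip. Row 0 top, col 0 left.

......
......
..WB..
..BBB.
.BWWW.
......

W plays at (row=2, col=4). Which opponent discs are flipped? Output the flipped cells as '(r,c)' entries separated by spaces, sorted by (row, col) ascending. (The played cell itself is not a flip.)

Answer: (2,3) (3,3) (3,4)

Derivation:
Dir NW: first cell '.' (not opp) -> no flip
Dir N: first cell '.' (not opp) -> no flip
Dir NE: first cell '.' (not opp) -> no flip
Dir W: opp run (2,3) capped by W -> flip
Dir E: first cell '.' (not opp) -> no flip
Dir SW: opp run (3,3) capped by W -> flip
Dir S: opp run (3,4) capped by W -> flip
Dir SE: first cell '.' (not opp) -> no flip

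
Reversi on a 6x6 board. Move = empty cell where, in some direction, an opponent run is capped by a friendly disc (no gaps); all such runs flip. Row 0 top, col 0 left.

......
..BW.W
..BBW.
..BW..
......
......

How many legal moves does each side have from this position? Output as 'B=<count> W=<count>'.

-- B to move --
(0,2): no bracket -> illegal
(0,3): flips 1 -> legal
(0,4): flips 1 -> legal
(0,5): no bracket -> illegal
(1,4): flips 1 -> legal
(2,5): flips 1 -> legal
(3,4): flips 1 -> legal
(3,5): no bracket -> illegal
(4,2): no bracket -> illegal
(4,3): flips 1 -> legal
(4,4): flips 1 -> legal
B mobility = 7
-- W to move --
(0,1): no bracket -> illegal
(0,2): no bracket -> illegal
(0,3): no bracket -> illegal
(1,1): flips 2 -> legal
(1,4): no bracket -> illegal
(2,1): flips 2 -> legal
(3,1): flips 2 -> legal
(3,4): no bracket -> illegal
(4,1): no bracket -> illegal
(4,2): no bracket -> illegal
(4,3): no bracket -> illegal
W mobility = 3

Answer: B=7 W=3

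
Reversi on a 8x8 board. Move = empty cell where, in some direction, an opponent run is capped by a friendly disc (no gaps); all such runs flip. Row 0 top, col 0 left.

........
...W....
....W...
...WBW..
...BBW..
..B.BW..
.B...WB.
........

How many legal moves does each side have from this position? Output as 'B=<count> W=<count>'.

Answer: B=10 W=8

Derivation:
-- B to move --
(0,2): no bracket -> illegal
(0,3): no bracket -> illegal
(0,4): no bracket -> illegal
(1,2): no bracket -> illegal
(1,4): flips 1 -> legal
(1,5): no bracket -> illegal
(2,2): flips 1 -> legal
(2,3): flips 1 -> legal
(2,5): no bracket -> illegal
(2,6): flips 1 -> legal
(3,2): flips 1 -> legal
(3,6): flips 2 -> legal
(4,2): no bracket -> illegal
(4,6): flips 1 -> legal
(5,6): flips 2 -> legal
(6,4): flips 1 -> legal
(7,4): no bracket -> illegal
(7,5): no bracket -> illegal
(7,6): flips 1 -> legal
B mobility = 10
-- W to move --
(2,3): flips 1 -> legal
(2,5): no bracket -> illegal
(3,2): flips 2 -> legal
(4,1): no bracket -> illegal
(4,2): flips 2 -> legal
(5,0): no bracket -> illegal
(5,1): no bracket -> illegal
(5,3): flips 3 -> legal
(5,6): no bracket -> illegal
(5,7): no bracket -> illegal
(6,0): no bracket -> illegal
(6,2): no bracket -> illegal
(6,3): flips 1 -> legal
(6,4): flips 3 -> legal
(6,7): flips 1 -> legal
(7,0): no bracket -> illegal
(7,1): no bracket -> illegal
(7,2): no bracket -> illegal
(7,5): no bracket -> illegal
(7,6): no bracket -> illegal
(7,7): flips 1 -> legal
W mobility = 8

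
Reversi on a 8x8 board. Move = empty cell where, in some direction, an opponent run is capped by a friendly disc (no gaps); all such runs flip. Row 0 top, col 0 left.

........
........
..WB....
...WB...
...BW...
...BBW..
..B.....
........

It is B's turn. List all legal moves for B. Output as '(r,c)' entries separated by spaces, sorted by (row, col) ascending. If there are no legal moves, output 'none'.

(1,1): no bracket -> illegal
(1,2): no bracket -> illegal
(1,3): no bracket -> illegal
(2,1): flips 1 -> legal
(2,4): no bracket -> illegal
(3,1): no bracket -> illegal
(3,2): flips 1 -> legal
(3,5): flips 1 -> legal
(4,2): no bracket -> illegal
(4,5): flips 1 -> legal
(4,6): no bracket -> illegal
(5,6): flips 1 -> legal
(6,4): no bracket -> illegal
(6,5): no bracket -> illegal
(6,6): no bracket -> illegal

Answer: (2,1) (3,2) (3,5) (4,5) (5,6)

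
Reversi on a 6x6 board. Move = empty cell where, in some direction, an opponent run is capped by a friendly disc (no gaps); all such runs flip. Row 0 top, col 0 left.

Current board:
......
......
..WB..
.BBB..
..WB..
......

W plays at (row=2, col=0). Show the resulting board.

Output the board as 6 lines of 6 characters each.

Answer: ......
......
W.WB..
.WBB..
..WB..
......

Derivation:
Place W at (2,0); scan 8 dirs for brackets.
Dir NW: edge -> no flip
Dir N: first cell '.' (not opp) -> no flip
Dir NE: first cell '.' (not opp) -> no flip
Dir W: edge -> no flip
Dir E: first cell '.' (not opp) -> no flip
Dir SW: edge -> no flip
Dir S: first cell '.' (not opp) -> no flip
Dir SE: opp run (3,1) capped by W -> flip
All flips: (3,1)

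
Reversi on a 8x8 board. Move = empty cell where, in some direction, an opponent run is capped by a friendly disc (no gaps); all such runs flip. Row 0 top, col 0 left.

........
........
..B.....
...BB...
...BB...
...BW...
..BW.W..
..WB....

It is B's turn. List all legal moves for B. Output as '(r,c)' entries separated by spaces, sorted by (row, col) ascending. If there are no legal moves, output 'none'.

(4,5): no bracket -> illegal
(5,2): no bracket -> illegal
(5,5): flips 1 -> legal
(5,6): no bracket -> illegal
(6,1): no bracket -> illegal
(6,4): flips 2 -> legal
(6,6): no bracket -> illegal
(7,1): flips 1 -> legal
(7,4): no bracket -> illegal
(7,5): no bracket -> illegal
(7,6): flips 2 -> legal

Answer: (5,5) (6,4) (7,1) (7,6)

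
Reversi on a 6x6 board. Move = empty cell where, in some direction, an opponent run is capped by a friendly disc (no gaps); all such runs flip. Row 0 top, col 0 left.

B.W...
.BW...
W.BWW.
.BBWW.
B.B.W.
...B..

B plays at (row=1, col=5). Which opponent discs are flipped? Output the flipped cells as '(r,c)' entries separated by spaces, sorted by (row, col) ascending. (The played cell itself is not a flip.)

Dir NW: first cell '.' (not opp) -> no flip
Dir N: first cell '.' (not opp) -> no flip
Dir NE: edge -> no flip
Dir W: first cell '.' (not opp) -> no flip
Dir E: edge -> no flip
Dir SW: opp run (2,4) (3,3) capped by B -> flip
Dir S: first cell '.' (not opp) -> no flip
Dir SE: edge -> no flip

Answer: (2,4) (3,3)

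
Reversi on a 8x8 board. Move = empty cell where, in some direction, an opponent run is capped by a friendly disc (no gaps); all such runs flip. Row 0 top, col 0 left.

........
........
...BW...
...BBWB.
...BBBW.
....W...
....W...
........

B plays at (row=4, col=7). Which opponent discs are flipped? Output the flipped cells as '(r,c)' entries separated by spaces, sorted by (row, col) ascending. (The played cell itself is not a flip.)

Dir NW: first cell 'B' (not opp) -> no flip
Dir N: first cell '.' (not opp) -> no flip
Dir NE: edge -> no flip
Dir W: opp run (4,6) capped by B -> flip
Dir E: edge -> no flip
Dir SW: first cell '.' (not opp) -> no flip
Dir S: first cell '.' (not opp) -> no flip
Dir SE: edge -> no flip

Answer: (4,6)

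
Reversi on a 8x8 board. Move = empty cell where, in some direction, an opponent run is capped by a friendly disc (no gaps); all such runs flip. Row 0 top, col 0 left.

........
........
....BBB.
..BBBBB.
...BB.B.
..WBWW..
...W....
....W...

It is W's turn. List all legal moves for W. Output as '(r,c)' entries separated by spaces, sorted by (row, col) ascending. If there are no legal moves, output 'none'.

(1,3): no bracket -> illegal
(1,4): flips 3 -> legal
(1,5): no bracket -> illegal
(1,6): flips 3 -> legal
(1,7): no bracket -> illegal
(2,1): flips 2 -> legal
(2,2): flips 2 -> legal
(2,3): flips 3 -> legal
(2,7): no bracket -> illegal
(3,1): no bracket -> illegal
(3,7): flips 1 -> legal
(4,1): no bracket -> illegal
(4,2): no bracket -> illegal
(4,5): no bracket -> illegal
(4,7): no bracket -> illegal
(5,6): no bracket -> illegal
(5,7): no bracket -> illegal
(6,2): no bracket -> illegal
(6,4): no bracket -> illegal

Answer: (1,4) (1,6) (2,1) (2,2) (2,3) (3,7)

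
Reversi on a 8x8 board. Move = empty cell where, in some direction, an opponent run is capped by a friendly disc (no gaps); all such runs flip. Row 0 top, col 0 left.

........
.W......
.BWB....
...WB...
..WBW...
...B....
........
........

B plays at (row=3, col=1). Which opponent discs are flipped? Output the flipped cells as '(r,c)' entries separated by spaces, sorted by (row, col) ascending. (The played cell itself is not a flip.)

Dir NW: first cell '.' (not opp) -> no flip
Dir N: first cell 'B' (not opp) -> no flip
Dir NE: opp run (2,2), next='.' -> no flip
Dir W: first cell '.' (not opp) -> no flip
Dir E: first cell '.' (not opp) -> no flip
Dir SW: first cell '.' (not opp) -> no flip
Dir S: first cell '.' (not opp) -> no flip
Dir SE: opp run (4,2) capped by B -> flip

Answer: (4,2)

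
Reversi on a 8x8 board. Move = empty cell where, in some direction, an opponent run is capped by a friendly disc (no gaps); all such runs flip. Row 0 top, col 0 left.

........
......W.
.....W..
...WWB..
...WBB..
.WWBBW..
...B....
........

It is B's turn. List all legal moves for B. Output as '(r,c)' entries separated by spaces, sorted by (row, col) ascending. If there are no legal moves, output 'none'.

Answer: (1,5) (2,2) (2,3) (2,4) (3,2) (4,1) (4,2) (5,0) (5,6) (6,5) (6,6)

Derivation:
(0,5): no bracket -> illegal
(0,6): no bracket -> illegal
(0,7): no bracket -> illegal
(1,4): no bracket -> illegal
(1,5): flips 1 -> legal
(1,7): no bracket -> illegal
(2,2): flips 1 -> legal
(2,3): flips 3 -> legal
(2,4): flips 1 -> legal
(2,6): no bracket -> illegal
(2,7): no bracket -> illegal
(3,2): flips 3 -> legal
(3,6): no bracket -> illegal
(4,0): no bracket -> illegal
(4,1): flips 1 -> legal
(4,2): flips 1 -> legal
(4,6): no bracket -> illegal
(5,0): flips 2 -> legal
(5,6): flips 1 -> legal
(6,0): no bracket -> illegal
(6,1): no bracket -> illegal
(6,2): no bracket -> illegal
(6,4): no bracket -> illegal
(6,5): flips 1 -> legal
(6,6): flips 1 -> legal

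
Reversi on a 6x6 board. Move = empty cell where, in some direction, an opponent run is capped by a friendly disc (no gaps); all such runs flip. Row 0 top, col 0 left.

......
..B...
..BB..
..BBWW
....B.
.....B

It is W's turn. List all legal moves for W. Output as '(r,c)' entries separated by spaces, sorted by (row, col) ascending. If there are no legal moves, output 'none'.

Answer: (0,1) (3,1) (5,3) (5,4)

Derivation:
(0,1): flips 2 -> legal
(0,2): no bracket -> illegal
(0,3): no bracket -> illegal
(1,1): no bracket -> illegal
(1,3): no bracket -> illegal
(1,4): no bracket -> illegal
(2,1): no bracket -> illegal
(2,4): no bracket -> illegal
(3,1): flips 2 -> legal
(4,1): no bracket -> illegal
(4,2): no bracket -> illegal
(4,3): no bracket -> illegal
(4,5): no bracket -> illegal
(5,3): flips 1 -> legal
(5,4): flips 1 -> legal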